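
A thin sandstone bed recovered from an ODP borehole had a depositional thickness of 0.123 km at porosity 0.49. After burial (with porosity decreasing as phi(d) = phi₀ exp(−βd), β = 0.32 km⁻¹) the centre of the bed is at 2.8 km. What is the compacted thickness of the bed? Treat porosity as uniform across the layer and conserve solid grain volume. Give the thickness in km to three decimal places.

Porosity at 2.8 km: phi = 0.49·exp(−0.32×2.8) = 0.2000
Solid-volume conservation: h(1−phi) = h₀(1−phi₀) ⇒ h = h₀·(1−phi₀)/(1−phi)
h = 0.123 × (1 − 0.49)/(1 − 0.2000) = 0.123 × 0.6375 = 0.0784 km

0.078 km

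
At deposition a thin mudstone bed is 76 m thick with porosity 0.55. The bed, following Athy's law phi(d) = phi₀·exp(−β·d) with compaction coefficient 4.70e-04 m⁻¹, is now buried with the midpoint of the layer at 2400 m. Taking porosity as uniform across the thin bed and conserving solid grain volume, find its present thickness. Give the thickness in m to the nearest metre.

Working in km (1 km = 1000 m; β in km⁻¹ = β in m⁻¹ × 1000):
Porosity at 2.4 km: phi = 0.55·exp(−0.47×2.4) = 0.1780
Solid-volume conservation: h(1−phi) = h₀(1−phi₀) ⇒ h = h₀·(1−phi₀)/(1−phi)
h = 0.076 × (1 − 0.55)/(1 − 0.1780) = 0.076 × 0.5475 = 0.0416 km

42 m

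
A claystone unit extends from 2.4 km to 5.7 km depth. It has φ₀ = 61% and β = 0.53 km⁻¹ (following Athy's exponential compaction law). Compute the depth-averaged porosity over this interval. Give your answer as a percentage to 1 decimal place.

⟨φ⟩ = (1/(z₂−z₁)) ∫ φ₀ e^(−βz) dz = φ₀·(e^(−β·z₁) − e^(−β·z₂)) / (β·(z₂−z₁))
e^(−0.53×2.4) = 0.2803; e^(−0.53×5.7) = 0.0488
⟨φ⟩ = 0.61 × (0.2803 − 0.0488) / (0.53 × 3.3) = 0.61 × 0.1324 = 0.0807

8.1%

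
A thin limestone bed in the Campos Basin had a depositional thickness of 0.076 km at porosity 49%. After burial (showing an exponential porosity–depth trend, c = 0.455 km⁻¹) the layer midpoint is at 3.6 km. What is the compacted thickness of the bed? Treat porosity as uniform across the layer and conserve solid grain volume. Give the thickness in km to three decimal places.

0.043 km

Porosity at 3.6 km: phi = 0.49·exp(−0.455×3.6) = 0.0952
Solid-volume conservation: h(1−phi) = h₀(1−phi₀) ⇒ h = h₀·(1−phi₀)/(1−phi)
h = 0.076 × (1 − 0.49)/(1 − 0.0952) = 0.076 × 0.5637 = 0.0428 km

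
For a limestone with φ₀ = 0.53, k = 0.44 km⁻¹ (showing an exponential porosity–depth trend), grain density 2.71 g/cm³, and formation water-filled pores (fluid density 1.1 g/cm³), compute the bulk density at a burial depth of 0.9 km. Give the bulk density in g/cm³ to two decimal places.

Porosity at depth: φ = 0.53·exp(−0.44×0.9) = 0.53×0.6730 = 0.3567
Bulk density: ρ_b = (1−φ)ρ_g + φ·ρ_f = 0.6433×2.71 + 0.3567×1.1
       = 1.743 + 0.392 = 2.136 g/cm³

2.14 g/cm³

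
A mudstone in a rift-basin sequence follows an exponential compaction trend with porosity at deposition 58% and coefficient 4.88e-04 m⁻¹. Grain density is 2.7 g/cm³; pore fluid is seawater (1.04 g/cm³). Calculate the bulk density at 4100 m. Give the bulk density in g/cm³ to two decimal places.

Working in km (1 km = 1000 m; c in km⁻¹ = c in m⁻¹ × 1000):
Porosity at depth: phi = 0.58·exp(−0.488×4.1) = 0.58×0.1352 = 0.0784
Bulk density: ρ_b = (1−phi)ρ_g + phi·ρ_f = 0.9216×2.7 + 0.0784×1.04
       = 2.488 + 0.082 = 2.570 g/cm³

2.57 g/cm³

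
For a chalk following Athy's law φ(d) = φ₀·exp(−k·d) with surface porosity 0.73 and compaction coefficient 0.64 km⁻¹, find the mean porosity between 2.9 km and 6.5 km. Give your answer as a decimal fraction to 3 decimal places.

⟨φ⟩ = (1/(d₂−d₁)) ∫ φ₀ e^(−kd) dd = φ₀·(e^(−k·d₁) − e^(−k·d₂)) / (k·(d₂−d₁))
e^(−0.64×2.9) = 0.1563; e^(−0.64×6.5) = 0.0156
⟨φ⟩ = 0.73 × (0.1563 − 0.0156) / (0.64 × 3.6) = 0.73 × 0.0611 = 0.0446

0.045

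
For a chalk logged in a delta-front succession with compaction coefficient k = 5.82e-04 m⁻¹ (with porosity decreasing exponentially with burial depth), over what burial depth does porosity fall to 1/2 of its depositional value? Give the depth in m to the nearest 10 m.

Working in km (1 km = 1000 m; k in km⁻¹ = k in m⁻¹ × 1000):
φ/φ₀ = 1/2 ⇒ exp(−k·z) = 1/2 ⇒ z = ln(2) / k
z = 0.6931 / 0.582 = 1.191 km

1190 m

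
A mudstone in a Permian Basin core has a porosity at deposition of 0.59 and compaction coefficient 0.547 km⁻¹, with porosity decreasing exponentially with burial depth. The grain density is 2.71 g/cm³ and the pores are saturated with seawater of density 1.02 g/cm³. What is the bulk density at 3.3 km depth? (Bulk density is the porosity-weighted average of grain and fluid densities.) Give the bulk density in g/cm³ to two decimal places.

Porosity at depth: n = 0.59·exp(−0.547×3.3) = 0.59×0.1645 = 0.0970
Bulk density: ρ_b = (1−n)ρ_g + n·ρ_f = 0.9030×2.71 + 0.0970×1.02
       = 2.447 + 0.099 = 2.546 g/cm³

2.55 g/cm³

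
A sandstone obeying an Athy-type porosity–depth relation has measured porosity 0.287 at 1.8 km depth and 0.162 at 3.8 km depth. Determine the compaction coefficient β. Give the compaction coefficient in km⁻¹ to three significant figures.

0.286 km⁻¹

Athy: n(z) = n₀ e^(−βz) ⇒ n₁/n₂ = e^{β(z₂−z₁)} ⇒ β = ln(n₁/n₂)/(z₂−z₁)
β = ln(0.287/0.162) / (3.8 − 1.8) = ln(1.772) / 2 = 0.5719 / 2 = 0.2859 km⁻¹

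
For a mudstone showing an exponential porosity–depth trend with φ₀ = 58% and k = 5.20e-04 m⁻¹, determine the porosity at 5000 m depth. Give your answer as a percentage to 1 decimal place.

4.3%

Working in km (1 km = 1000 m; k in km⁻¹ = k in m⁻¹ × 1000):
φ = φ₀·exp(−k·d) = 0.58 × exp(−0.52 × 5) = 0.58 × exp(−2.6)
  = 0.58 × 0.0743 = 0.0431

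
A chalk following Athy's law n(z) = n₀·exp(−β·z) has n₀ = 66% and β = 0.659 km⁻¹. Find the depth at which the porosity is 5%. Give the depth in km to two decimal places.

Invert Athy's law: z = ln(n₀/n) / β
z = ln(0.66/0.05) / 0.659 = ln(13.2) / 0.659 = 2.5802 / 0.659 = 3.915 km

3.92 km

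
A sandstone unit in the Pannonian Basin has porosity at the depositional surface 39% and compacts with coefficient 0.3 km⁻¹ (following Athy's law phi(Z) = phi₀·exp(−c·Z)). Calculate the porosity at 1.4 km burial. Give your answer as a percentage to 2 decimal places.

phi = phi₀·exp(−c·Z) = 0.39 × exp(−0.3 × 1.4) = 0.39 × exp(−0.42)
  = 0.39 × 0.6570 = 0.2562

25.62%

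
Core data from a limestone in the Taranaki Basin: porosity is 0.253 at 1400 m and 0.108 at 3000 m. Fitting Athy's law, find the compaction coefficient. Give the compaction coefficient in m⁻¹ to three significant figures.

Working in km (1 km = 1000 m; k in km⁻¹ = k in m⁻¹ × 1000):
Athy: n(z) = n₀ e^(−kz) ⇒ n₁/n₂ = e^{k(z₂−z₁)} ⇒ k = ln(n₁/n₂)/(z₂−z₁)
k = ln(0.253/0.108) / (3 − 1.4) = ln(2.343) / 1.6 = 0.8513 / 1.6 = 0.532 km⁻¹

0.000532 m⁻¹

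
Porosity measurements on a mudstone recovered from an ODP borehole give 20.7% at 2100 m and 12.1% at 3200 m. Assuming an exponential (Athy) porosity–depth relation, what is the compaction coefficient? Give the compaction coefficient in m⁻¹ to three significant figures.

Working in km (1 km = 1000 m; c in km⁻¹ = c in m⁻¹ × 1000):
Athy: phi(Z) = phi₀ e^(−cZ) ⇒ phi₁/phi₂ = e^{c(Z₂−Z₁)} ⇒ c = ln(phi₁/phi₂)/(Z₂−Z₁)
c = ln(0.207/0.121) / (3.2 − 2.1) = ln(1.711) / 1.1 = 0.5369 / 1.1 = 0.4881 km⁻¹

0.000488 m⁻¹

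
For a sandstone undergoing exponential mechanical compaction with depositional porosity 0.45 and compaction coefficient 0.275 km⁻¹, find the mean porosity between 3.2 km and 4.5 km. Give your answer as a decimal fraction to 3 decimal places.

0.157

⟨phi⟩ = (1/(z₂−z₁)) ∫ phi₀ e^(−cz) dz = phi₀·(e^(−c·z₁) − e^(−c·z₂)) / (c·(z₂−z₁))
e^(−0.275×3.2) = 0.4148; e^(−0.275×4.5) = 0.2901
⟨phi⟩ = 0.45 × (0.4148 − 0.2901) / (0.275 × 1.3) = 0.45 × 0.3487 = 0.1569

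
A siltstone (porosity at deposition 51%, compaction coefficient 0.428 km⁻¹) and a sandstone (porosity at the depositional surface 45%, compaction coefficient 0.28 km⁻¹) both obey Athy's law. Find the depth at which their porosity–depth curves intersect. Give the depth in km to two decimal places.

0.85 km

Set phi₀ₐ e^(−βₐd) = phi₀ᵦ e^(−βᵦd) ⇒ ln(phi₀ₐ/phi₀ᵦ) = (βₐ − βᵦ)·d
d = ln(0.51/0.45) / (0.428 − 0.28) = 0.1252 / 0.148 = 0.846 km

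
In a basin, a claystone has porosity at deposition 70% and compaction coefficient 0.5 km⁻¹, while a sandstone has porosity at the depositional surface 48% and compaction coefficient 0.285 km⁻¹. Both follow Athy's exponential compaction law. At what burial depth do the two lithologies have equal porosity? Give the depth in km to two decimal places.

Set n₀ₐ e^(−kₐz) = n₀ᵦ e^(−kᵦz) ⇒ ln(n₀ₐ/n₀ᵦ) = (kₐ − kᵦ)·z
z = ln(0.7/0.48) / (0.5 − 0.285) = 0.3773 / 0.215 = 1.755 km

1.75 km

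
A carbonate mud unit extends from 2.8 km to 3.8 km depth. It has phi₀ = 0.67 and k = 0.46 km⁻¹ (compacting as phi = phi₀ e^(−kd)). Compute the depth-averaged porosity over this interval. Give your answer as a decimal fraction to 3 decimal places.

⟨phi⟩ = (1/(d₂−d₁)) ∫ phi₀ e^(−kd) dd = phi₀·(e^(−k·d₁) − e^(−k·d₂)) / (k·(d₂−d₁))
e^(−0.46×2.8) = 0.2758; e^(−0.46×3.8) = 0.1741
⟨phi⟩ = 0.67 × (0.2758 − 0.1741) / (0.46 × 1) = 0.67 × 0.2211 = 0.1481

0.148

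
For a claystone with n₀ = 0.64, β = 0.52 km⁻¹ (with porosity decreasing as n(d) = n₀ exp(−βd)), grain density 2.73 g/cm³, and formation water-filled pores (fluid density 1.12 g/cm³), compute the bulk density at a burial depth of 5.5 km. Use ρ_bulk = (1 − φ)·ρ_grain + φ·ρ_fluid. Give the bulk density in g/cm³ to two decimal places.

2.67 g/cm³

Porosity at depth: n = 0.64·exp(−0.52×5.5) = 0.64×0.0573 = 0.0367
Bulk density: ρ_b = (1−n)ρ_g + n·ρ_f = 0.9633×2.73 + 0.0367×1.12
       = 2.630 + 0.041 = 2.671 g/cm³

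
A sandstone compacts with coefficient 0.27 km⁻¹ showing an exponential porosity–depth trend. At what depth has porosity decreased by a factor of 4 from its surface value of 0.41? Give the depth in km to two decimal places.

n/n₀ = 1/4 ⇒ exp(−k·Z) = 1/4 ⇒ Z = ln(4) / k
Z = 1.3863 / 0.27 = 5.134 km

5.13 km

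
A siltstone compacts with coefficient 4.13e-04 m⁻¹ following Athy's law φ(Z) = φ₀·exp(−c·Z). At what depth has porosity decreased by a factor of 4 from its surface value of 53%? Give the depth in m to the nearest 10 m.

Working in km (1 km = 1000 m; c in km⁻¹ = c in m⁻¹ × 1000):
φ/φ₀ = 1/4 ⇒ exp(−c·Z) = 1/4 ⇒ Z = ln(4) / c
Z = 1.3863 / 0.413 = 3.357 km

3360 m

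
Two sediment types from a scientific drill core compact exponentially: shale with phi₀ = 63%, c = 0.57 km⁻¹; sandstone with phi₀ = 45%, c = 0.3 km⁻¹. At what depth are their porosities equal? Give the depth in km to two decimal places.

1.25 km

Set phi₀ₐ e^(−cₐd) = phi₀ᵦ e^(−cᵦd) ⇒ ln(phi₀ₐ/phi₀ᵦ) = (cₐ − cᵦ)·d
d = ln(0.63/0.45) / (0.57 − 0.3) = 0.3365 / 0.27 = 1.246 km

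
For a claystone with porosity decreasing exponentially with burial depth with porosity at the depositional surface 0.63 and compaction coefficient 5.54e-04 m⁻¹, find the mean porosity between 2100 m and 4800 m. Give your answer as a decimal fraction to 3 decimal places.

0.102

Working in km (1 km = 1000 m; β in km⁻¹ = β in m⁻¹ × 1000):
⟨phi⟩ = (1/(d₂−d₁)) ∫ phi₀ e^(−βd) dd = phi₀·(e^(−β·d₁) − e^(−β·d₂)) / (β·(d₂−d₁))
e^(−0.554×2.1) = 0.3124; e^(−0.554×4.8) = 0.0700
⟨phi⟩ = 0.63 × (0.3124 − 0.0700) / (0.554 × 2.7) = 0.63 × 0.1621 = 0.1021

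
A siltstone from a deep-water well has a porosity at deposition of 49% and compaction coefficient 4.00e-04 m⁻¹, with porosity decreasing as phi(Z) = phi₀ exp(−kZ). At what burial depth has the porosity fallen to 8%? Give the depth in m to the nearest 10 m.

4530 m

Working in km (1 km = 1000 m; k in km⁻¹ = k in m⁻¹ × 1000):
Invert Athy's law: Z = ln(phi₀/phi) / k
Z = ln(0.49/0.08) / 0.4 = ln(6.125) / 0.4 = 1.8124 / 0.4 = 4.531 km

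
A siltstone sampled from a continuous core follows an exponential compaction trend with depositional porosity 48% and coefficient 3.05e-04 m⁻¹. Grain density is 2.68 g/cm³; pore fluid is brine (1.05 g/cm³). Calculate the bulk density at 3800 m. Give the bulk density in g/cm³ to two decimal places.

Working in km (1 km = 1000 m; k in km⁻¹ = k in m⁻¹ × 1000):
Porosity at depth: n = 0.48·exp(−0.305×3.8) = 0.48×0.3138 = 0.1506
Bulk density: ρ_b = (1−n)ρ_g + n·ρ_f = 0.8494×2.68 + 0.1506×1.05
       = 2.276 + 0.158 = 2.434 g/cm³

2.43 g/cm³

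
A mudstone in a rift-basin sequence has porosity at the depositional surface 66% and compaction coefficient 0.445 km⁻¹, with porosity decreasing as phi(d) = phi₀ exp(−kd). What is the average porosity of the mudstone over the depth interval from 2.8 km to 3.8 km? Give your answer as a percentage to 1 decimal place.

⟨phi⟩ = (1/(d₂−d₁)) ∫ phi₀ e^(−kd) dd = phi₀·(e^(−k·d₁) − e^(−k·d₂)) / (k·(d₂−d₁))
e^(−0.445×2.8) = 0.2877; e^(−0.445×3.8) = 0.1843
⟨phi⟩ = 0.66 × (0.2877 − 0.1843) / (0.445 × 1) = 0.66 × 0.2322 = 0.1532

15.3%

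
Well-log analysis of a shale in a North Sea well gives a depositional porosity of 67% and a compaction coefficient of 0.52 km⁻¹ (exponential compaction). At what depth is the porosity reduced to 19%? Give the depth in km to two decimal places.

2.42 km

Invert Athy's law: d = ln(phi₀/phi) / c
d = ln(0.67/0.19) / 0.52 = ln(3.526) / 0.52 = 1.2603 / 0.52 = 2.424 km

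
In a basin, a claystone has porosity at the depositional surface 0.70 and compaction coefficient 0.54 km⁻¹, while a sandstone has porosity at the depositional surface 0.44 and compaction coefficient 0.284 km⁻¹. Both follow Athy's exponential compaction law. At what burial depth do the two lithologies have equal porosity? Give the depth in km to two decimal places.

1.81 km

Set n₀ₐ e^(−cₐz) = n₀ᵦ e^(−cᵦz) ⇒ ln(n₀ₐ/n₀ᵦ) = (cₐ − cᵦ)·z
z = ln(0.7/0.44) / (0.54 − 0.284) = 0.4643 / 0.256 = 1.814 km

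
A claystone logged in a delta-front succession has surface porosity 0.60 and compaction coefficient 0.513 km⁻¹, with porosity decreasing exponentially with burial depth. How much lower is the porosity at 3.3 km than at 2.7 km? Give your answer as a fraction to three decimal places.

φ(2.7) = 0.6·e^(−0.513×2.7) = 0.1502
φ(3.3) = 0.6·e^(−0.513×3.3) = 0.1104
Δφ = 0.1502 − 0.1104 = 0.0398

0.040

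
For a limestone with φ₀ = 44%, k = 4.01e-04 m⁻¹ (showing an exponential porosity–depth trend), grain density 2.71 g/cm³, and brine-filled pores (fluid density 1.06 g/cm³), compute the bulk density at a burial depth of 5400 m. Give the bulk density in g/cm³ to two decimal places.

2.63 g/cm³

Working in km (1 km = 1000 m; k in km⁻¹ = k in m⁻¹ × 1000):
Porosity at depth: φ = 0.44·exp(−0.401×5.4) = 0.44×0.1147 = 0.0505
Bulk density: ρ_b = (1−φ)ρ_g + φ·ρ_f = 0.9495×2.71 + 0.0505×1.06
       = 2.573 + 0.053 = 2.627 g/cm³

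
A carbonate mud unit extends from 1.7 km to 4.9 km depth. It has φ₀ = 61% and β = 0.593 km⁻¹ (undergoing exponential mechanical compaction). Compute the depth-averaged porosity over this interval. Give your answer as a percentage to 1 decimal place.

⟨φ⟩ = (1/(d₂−d₁)) ∫ φ₀ e^(−βd) dd = φ₀·(e^(−β·d₁) − e^(−β·d₂)) / (β·(d₂−d₁))
e^(−0.593×1.7) = 0.3649; e^(−0.593×4.9) = 0.0547
⟨φ⟩ = 0.61 × (0.3649 − 0.0547) / (0.593 × 3.2) = 0.61 × 0.1635 = 0.0997

10.0%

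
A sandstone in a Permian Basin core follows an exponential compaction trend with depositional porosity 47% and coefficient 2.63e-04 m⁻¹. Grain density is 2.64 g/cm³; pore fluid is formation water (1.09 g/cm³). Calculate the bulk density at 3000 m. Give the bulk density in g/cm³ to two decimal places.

Working in km (1 km = 1000 m; c in km⁻¹ = c in m⁻¹ × 1000):
Porosity at depth: φ = 0.47·exp(−0.263×3) = 0.47×0.4543 = 0.2135
Bulk density: ρ_b = (1−φ)ρ_g + φ·ρ_f = 0.7865×2.64 + 0.2135×1.09
       = 2.076 + 0.233 = 2.309 g/cm³

2.31 g/cm³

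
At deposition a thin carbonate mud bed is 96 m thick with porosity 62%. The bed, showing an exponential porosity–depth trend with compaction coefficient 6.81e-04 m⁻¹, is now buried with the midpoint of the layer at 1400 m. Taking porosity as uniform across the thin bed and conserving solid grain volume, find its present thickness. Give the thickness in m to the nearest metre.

48 m

Working in km (1 km = 1000 m; k in km⁻¹ = k in m⁻¹ × 1000):
Porosity at 1.4 km: n = 0.62·exp(−0.681×1.4) = 0.2390
Solid-volume conservation: h(1−n) = h₀(1−n₀) ⇒ h = h₀·(1−n₀)/(1−n)
h = 0.096 × (1 − 0.62)/(1 − 0.2390) = 0.096 × 0.4993 = 0.0479 km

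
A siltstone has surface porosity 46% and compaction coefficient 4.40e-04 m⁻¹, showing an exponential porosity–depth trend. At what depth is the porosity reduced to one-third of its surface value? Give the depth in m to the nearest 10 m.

2500 m

Working in km (1 km = 1000 m; c in km⁻¹ = c in m⁻¹ × 1000):
n/n₀ = 1/3 ⇒ exp(−c·z) = 1/3 ⇒ z = ln(3) / c
z = 1.0986 / 0.44 = 2.497 km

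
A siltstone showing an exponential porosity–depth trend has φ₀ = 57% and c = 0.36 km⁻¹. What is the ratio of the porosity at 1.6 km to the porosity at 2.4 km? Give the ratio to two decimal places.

1.33

φ(z₁)/φ(z₂) = e^(−c·z₁)/e^(−c·z₂) = e^{c(z₂−z₁)}
= exp(0.36 × 0.8) = exp(0.288) = 1.3338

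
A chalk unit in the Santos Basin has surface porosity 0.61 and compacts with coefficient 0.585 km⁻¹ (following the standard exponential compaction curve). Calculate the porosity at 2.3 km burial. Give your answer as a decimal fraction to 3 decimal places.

0.159

n = n₀·exp(−k·Z) = 0.61 × exp(−0.585 × 2.3) = 0.61 × exp(−1.345)
  = 0.61 × 0.2604 = 0.1588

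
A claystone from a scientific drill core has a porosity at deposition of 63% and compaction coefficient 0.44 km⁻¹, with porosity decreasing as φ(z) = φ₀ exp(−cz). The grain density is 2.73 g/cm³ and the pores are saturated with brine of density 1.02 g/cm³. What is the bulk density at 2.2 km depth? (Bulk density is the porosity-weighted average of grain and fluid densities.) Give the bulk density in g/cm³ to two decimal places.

Porosity at depth: φ = 0.63·exp(−0.44×2.2) = 0.63×0.3798 = 0.2393
Bulk density: ρ_b = (1−φ)ρ_g + φ·ρ_f = 0.7607×2.73 + 0.2393×1.02
       = 2.077 + 0.244 = 2.321 g/cm³

2.32 g/cm³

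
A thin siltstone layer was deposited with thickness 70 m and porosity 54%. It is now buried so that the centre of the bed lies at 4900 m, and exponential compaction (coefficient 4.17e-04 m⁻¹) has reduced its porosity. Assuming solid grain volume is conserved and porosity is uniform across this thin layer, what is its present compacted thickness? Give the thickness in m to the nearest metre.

Working in km (1 km = 1000 m; c in km⁻¹ = c in m⁻¹ × 1000):
Porosity at 4.9 km: phi = 0.54·exp(−0.417×4.9) = 0.0700
Solid-volume conservation: h(1−phi) = h₀(1−phi₀) ⇒ h = h₀·(1−phi₀)/(1−phi)
h = 0.07 × (1 − 0.54)/(1 − 0.0700) = 0.07 × 0.4946 = 0.0346 km

35 m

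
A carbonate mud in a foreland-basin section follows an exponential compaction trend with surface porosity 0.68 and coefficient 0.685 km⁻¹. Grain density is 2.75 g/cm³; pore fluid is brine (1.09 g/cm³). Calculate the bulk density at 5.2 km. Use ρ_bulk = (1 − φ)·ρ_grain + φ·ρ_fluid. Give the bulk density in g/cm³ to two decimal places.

2.72 g/cm³

Porosity at depth: φ = 0.68·exp(−0.685×5.2) = 0.68×0.0284 = 0.0193
Bulk density: ρ_b = (1−φ)ρ_g + φ·ρ_f = 0.9807×2.75 + 0.0193×1.09
       = 2.697 + 0.021 = 2.718 g/cm³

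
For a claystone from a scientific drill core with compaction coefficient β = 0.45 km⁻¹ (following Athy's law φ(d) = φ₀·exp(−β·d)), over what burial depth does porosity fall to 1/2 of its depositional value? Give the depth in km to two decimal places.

φ/φ₀ = 1/2 ⇒ exp(−β·d) = 1/2 ⇒ d = ln(2) / β
d = 0.6931 / 0.45 = 1.540 km

1.54 km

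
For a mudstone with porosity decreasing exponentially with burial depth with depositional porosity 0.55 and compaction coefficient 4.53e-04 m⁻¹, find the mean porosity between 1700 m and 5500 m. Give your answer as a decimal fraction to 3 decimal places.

Working in km (1 km = 1000 m; β in km⁻¹ = β in m⁻¹ × 1000):
⟨phi⟩ = (1/(z₂−z₁)) ∫ phi₀ e^(−βz) dz = phi₀·(e^(−β·z₁) − e^(−β·z₂)) / (β·(z₂−z₁))
e^(−0.453×1.7) = 0.4630; e^(−0.453×5.5) = 0.0828
⟨phi⟩ = 0.55 × (0.4630 − 0.0828) / (0.453 × 3.8) = 0.55 × 0.2209 = 0.1215

0.121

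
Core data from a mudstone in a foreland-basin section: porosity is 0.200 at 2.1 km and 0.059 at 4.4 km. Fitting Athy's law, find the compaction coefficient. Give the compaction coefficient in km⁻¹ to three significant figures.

Athy: φ(Z) = φ₀ e^(−cZ) ⇒ φ₁/φ₂ = e^{c(Z₂−Z₁)} ⇒ c = ln(φ₁/φ₂)/(Z₂−Z₁)
c = ln(0.2/0.059) / (4.4 − 2.1) = ln(3.39) / 2.3 = 1.2208 / 2.3 = 0.5308 km⁻¹

0.531 km⁻¹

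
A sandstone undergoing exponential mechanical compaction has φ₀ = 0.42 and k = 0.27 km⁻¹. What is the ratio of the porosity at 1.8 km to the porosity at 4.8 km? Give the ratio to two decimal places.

2.25

φ(d₁)/φ(d₂) = e^(−k·d₁)/e^(−k·d₂) = e^{k(d₂−d₁)}
= exp(0.27 × 3) = exp(0.81) = 2.2479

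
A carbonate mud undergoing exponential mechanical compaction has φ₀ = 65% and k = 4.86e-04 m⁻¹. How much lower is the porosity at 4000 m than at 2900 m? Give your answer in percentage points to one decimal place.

6.6 percentage points

Working in km (1 km = 1000 m; k in km⁻¹ = k in m⁻¹ × 1000):
φ(2.9) = 0.65·e^(−0.486×2.9) = 0.1588
φ(4) = 0.65·e^(−0.486×4) = 0.0930
Δφ = 0.1588 − 0.0930 = 0.0658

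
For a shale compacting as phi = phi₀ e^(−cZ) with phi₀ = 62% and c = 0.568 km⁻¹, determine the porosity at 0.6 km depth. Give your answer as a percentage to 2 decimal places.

phi = phi₀·exp(−c·Z) = 0.62 × exp(−0.568 × 0.6) = 0.62 × exp(−0.3408)
  = 0.62 × 0.7112 = 0.4409

44.09%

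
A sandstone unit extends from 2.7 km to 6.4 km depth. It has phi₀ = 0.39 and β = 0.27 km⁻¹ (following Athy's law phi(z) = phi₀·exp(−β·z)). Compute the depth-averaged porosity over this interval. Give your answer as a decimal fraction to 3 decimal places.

⟨phi⟩ = (1/(z₂−z₁)) ∫ phi₀ e^(−βz) dz = phi₀·(e^(−β·z₁) − e^(−β·z₂)) / (β·(z₂−z₁))
e^(−0.27×2.7) = 0.4824; e^(−0.27×6.4) = 0.1776
⟨phi⟩ = 0.39 × (0.4824 − 0.1776) / (0.27 × 3.7) = 0.39 × 0.3051 = 0.1190

0.119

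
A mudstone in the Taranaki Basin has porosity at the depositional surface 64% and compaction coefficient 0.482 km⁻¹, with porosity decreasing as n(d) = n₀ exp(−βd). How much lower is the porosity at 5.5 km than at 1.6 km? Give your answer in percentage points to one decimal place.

25.1 percentage points

n(1.6) = 0.64·e^(−0.482×1.6) = 0.2960
n(5.5) = 0.64·e^(−0.482×5.5) = 0.0452
Δn = 0.2960 − 0.0452 = 0.2508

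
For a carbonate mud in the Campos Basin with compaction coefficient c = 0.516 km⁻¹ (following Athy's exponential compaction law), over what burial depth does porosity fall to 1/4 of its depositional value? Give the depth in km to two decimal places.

φ/φ₀ = 1/4 ⇒ exp(−c·Z) = 1/4 ⇒ Z = ln(4) / c
Z = 1.3863 / 0.516 = 2.687 km

2.69 km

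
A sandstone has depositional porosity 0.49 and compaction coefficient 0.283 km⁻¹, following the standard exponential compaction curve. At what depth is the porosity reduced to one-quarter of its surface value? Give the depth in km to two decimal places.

4.90 km

φ/φ₀ = 1/4 ⇒ exp(−β·d) = 1/4 ⇒ d = ln(4) / β
d = 1.3863 / 0.283 = 4.899 km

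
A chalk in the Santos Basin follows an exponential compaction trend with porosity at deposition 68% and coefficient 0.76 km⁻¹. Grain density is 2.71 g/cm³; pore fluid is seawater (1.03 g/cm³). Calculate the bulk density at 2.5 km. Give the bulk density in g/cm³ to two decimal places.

2.54 g/cm³

Porosity at depth: n = 0.68·exp(−0.76×2.5) = 0.68×0.1496 = 0.1017
Bulk density: ρ_b = (1−n)ρ_g + n·ρ_f = 0.8983×2.71 + 0.1017×1.03
       = 2.434 + 0.105 = 2.539 g/cm³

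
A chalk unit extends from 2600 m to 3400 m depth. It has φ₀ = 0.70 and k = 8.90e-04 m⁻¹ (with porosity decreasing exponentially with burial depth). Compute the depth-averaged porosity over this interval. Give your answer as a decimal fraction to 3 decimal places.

Working in km (1 km = 1000 m; k in km⁻¹ = k in m⁻¹ × 1000):
⟨φ⟩ = (1/(z₂−z₁)) ∫ φ₀ e^(−kz) dz = φ₀·(e^(−k·z₁) − e^(−k·z₂)) / (k·(z₂−z₁))
e^(−0.89×2.6) = 0.0989; e^(−0.89×3.4) = 0.0485
⟨φ⟩ = 0.7 × (0.0989 − 0.0485) / (0.89 × 0.8) = 0.7 × 0.0707 = 0.0495

0.050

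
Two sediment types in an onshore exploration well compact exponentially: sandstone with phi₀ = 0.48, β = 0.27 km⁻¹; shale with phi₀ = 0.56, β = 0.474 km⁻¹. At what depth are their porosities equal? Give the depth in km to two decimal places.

0.76 km

Set phi₀ₐ e^(−βₐd) = phi₀ᵦ e^(−βᵦd) ⇒ ln(phi₀ₐ/phi₀ᵦ) = (βₐ − βᵦ)·d
d = ln(0.48/0.56) / (0.27 − 0.474) = -0.1542 / -0.204 = 0.756 km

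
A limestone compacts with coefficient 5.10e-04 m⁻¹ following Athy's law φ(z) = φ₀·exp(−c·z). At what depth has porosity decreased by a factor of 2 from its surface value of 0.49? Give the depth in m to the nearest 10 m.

Working in km (1 km = 1000 m; c in km⁻¹ = c in m⁻¹ × 1000):
φ/φ₀ = 1/2 ⇒ exp(−c·z) = 1/2 ⇒ z = ln(2) / c
z = 0.6931 / 0.51 = 1.359 km

1360 m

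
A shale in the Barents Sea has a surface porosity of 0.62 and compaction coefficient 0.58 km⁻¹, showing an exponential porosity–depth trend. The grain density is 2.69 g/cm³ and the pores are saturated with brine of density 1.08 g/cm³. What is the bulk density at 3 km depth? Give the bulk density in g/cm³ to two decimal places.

2.51 g/cm³

Porosity at depth: φ = 0.62·exp(−0.58×3) = 0.62×0.1755 = 0.1088
Bulk density: ρ_b = (1−φ)ρ_g + φ·ρ_f = 0.8912×2.69 + 0.1088×1.08
       = 2.397 + 0.118 = 2.515 g/cm³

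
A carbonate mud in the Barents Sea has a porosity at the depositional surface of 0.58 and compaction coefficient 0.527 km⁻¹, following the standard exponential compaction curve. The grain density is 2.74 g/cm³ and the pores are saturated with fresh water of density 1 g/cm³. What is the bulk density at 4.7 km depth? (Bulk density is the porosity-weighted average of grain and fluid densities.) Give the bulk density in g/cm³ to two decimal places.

Porosity at depth: phi = 0.58·exp(−0.527×4.7) = 0.58×0.0840 = 0.0487
Bulk density: ρ_b = (1−phi)ρ_g + phi·ρ_f = 0.9513×2.74 + 0.0487×1
       = 2.607 + 0.049 = 2.655 g/cm³

2.66 g/cm³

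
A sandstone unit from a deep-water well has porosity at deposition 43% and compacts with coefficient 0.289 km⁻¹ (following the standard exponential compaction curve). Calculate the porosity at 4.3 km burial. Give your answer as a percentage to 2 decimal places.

n = n₀·exp(−c·z) = 0.43 × exp(−0.289 × 4.3) = 0.43 × exp(−1.243)
  = 0.43 × 0.2886 = 0.1241

12.41%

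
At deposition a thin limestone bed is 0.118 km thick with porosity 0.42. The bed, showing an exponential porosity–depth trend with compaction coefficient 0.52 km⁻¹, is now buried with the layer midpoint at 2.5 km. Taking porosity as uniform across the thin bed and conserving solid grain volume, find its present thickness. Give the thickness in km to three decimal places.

Porosity at 2.5 km: phi = 0.42·exp(−0.52×2.5) = 0.1145
Solid-volume conservation: h(1−phi) = h₀(1−phi₀) ⇒ h = h₀·(1−phi₀)/(1−phi)
h = 0.118 × (1 − 0.42)/(1 − 0.1145) = 0.118 × 0.6550 = 0.0773 km

0.077 km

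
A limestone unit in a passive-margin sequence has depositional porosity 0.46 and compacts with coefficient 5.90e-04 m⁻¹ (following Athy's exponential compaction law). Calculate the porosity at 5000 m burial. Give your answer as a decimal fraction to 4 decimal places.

0.0241

Working in km (1 km = 1000 m; c in km⁻¹ = c in m⁻¹ × 1000):
phi = phi₀·exp(−c·d) = 0.46 × exp(−0.59 × 5) = 0.46 × exp(−2.95)
  = 0.46 × 0.0523 = 0.0241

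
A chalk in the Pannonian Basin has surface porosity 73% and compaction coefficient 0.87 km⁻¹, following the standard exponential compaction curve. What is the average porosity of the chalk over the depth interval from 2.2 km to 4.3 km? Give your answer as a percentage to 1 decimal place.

⟨n⟩ = (1/(Z₂−Z₁)) ∫ n₀ e^(−βZ) dZ = n₀·(e^(−β·Z₁) − e^(−β·Z₂)) / (β·(Z₂−Z₁))
e^(−0.87×2.2) = 0.1475; e^(−0.87×4.3) = 0.0237
⟨n⟩ = 0.73 × (0.1475 − 0.0237) / (0.87 × 2.1) = 0.73 × 0.0677 = 0.0494

4.9%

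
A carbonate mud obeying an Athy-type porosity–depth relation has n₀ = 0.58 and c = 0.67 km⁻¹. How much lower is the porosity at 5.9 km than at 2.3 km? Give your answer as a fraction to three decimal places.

n(2.3) = 0.58·e^(−0.67×2.3) = 0.1242
n(5.9) = 0.58·e^(−0.67×5.9) = 0.0111
Δn = 0.1242 − 0.0111 = 0.1131

0.113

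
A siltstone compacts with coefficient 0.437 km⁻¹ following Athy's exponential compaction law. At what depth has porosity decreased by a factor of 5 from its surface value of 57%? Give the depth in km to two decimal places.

n/n₀ = 1/5 ⇒ exp(−β·Z) = 1/5 ⇒ Z = ln(5) / β
Z = 1.6094 / 0.437 = 3.683 km

3.68 km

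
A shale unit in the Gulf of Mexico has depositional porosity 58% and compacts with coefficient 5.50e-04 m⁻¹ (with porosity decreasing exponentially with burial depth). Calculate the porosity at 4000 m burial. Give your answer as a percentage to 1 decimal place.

Working in km (1 km = 1000 m; k in km⁻¹ = k in m⁻¹ × 1000):
φ = φ₀·exp(−k·d) = 0.58 × exp(−0.55 × 4) = 0.58 × exp(−2.2)
  = 0.58 × 0.1108 = 0.0643

6.4%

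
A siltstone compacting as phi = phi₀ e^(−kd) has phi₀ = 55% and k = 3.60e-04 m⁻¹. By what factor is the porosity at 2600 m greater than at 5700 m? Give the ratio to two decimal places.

Working in km (1 km = 1000 m; k in km⁻¹ = k in m⁻¹ × 1000):
phi(d₁)/phi(d₂) = e^(−k·d₁)/e^(−k·d₂) = e^{k(d₂−d₁)}
= exp(0.36 × 3.1) = exp(1.116) = 3.0526

3.05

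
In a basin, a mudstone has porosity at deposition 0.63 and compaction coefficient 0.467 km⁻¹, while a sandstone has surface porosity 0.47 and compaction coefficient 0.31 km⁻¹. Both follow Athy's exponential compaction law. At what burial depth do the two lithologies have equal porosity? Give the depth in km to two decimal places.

1.87 km

Set n₀ₐ e^(−cₐd) = n₀ᵦ e^(−cᵦd) ⇒ ln(n₀ₐ/n₀ᵦ) = (cₐ − cᵦ)·d
d = ln(0.63/0.47) / (0.467 − 0.31) = 0.2930 / 0.157 = 1.866 km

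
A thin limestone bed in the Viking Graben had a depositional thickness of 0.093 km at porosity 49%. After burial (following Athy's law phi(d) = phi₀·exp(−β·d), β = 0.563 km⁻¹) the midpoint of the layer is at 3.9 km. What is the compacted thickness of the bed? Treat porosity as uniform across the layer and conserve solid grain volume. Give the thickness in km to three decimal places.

0.050 km

Porosity at 3.9 km: phi = 0.49·exp(−0.563×3.9) = 0.0545
Solid-volume conservation: h(1−phi) = h₀(1−phi₀) ⇒ h = h₀·(1−phi₀)/(1−phi)
h = 0.093 × (1 − 0.49)/(1 − 0.0545) = 0.093 × 0.5394 = 0.0502 km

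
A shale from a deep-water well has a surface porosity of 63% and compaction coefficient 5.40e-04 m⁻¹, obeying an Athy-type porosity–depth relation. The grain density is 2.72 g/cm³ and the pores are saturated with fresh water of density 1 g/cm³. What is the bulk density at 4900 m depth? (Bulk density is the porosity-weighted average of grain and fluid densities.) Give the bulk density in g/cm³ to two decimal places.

2.64 g/cm³

Working in km (1 km = 1000 m; c in km⁻¹ = c in m⁻¹ × 1000):
Porosity at depth: phi = 0.63·exp(−0.54×4.9) = 0.63×0.0709 = 0.0447
Bulk density: ρ_b = (1−phi)ρ_g + phi·ρ_f = 0.9553×2.72 + 0.0447×1
       = 2.598 + 0.045 = 2.643 g/cm³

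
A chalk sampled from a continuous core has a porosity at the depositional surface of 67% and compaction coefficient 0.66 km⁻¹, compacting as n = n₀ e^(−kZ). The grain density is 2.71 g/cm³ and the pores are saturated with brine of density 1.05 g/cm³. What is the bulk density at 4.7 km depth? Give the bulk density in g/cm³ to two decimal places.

Porosity at depth: n = 0.67·exp(−0.66×4.7) = 0.67×0.0450 = 0.0301
Bulk density: ρ_b = (1−n)ρ_g + n·ρ_f = 0.9699×2.71 + 0.0301×1.05
       = 2.628 + 0.032 = 2.660 g/cm³

2.66 g/cm³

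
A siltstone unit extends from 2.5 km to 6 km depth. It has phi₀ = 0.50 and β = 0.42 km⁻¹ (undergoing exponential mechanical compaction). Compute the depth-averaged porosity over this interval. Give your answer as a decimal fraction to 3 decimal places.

0.092

⟨phi⟩ = (1/(d₂−d₁)) ∫ phi₀ e^(−βd) dd = phi₀·(e^(−β·d₁) − e^(−β·d₂)) / (β·(d₂−d₁))
e^(−0.42×2.5) = 0.3499; e^(−0.42×6) = 0.0805
⟨phi⟩ = 0.5 × (0.3499 − 0.0805) / (0.42 × 3.5) = 0.5 × 0.1833 = 0.0917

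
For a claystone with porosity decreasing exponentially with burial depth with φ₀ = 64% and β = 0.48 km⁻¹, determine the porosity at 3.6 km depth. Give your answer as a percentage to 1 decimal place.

11.4%

φ = φ₀·exp(−β·z) = 0.64 × exp(−0.48 × 3.6) = 0.64 × exp(−1.728)
  = 0.64 × 0.1776 = 0.1137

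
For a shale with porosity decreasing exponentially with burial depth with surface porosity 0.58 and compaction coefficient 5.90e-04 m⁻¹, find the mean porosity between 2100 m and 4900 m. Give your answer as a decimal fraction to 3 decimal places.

0.082

Working in km (1 km = 1000 m; k in km⁻¹ = k in m⁻¹ × 1000):
⟨phi⟩ = (1/(d₂−d₁)) ∫ phi₀ e^(−kd) dd = phi₀·(e^(−k·d₁) − e^(−k·d₂)) / (k·(d₂−d₁))
e^(−0.59×2.1) = 0.2897; e^(−0.59×4.9) = 0.0555
⟨phi⟩ = 0.58 × (0.2897 − 0.0555) / (0.59 × 2.8) = 0.58 × 0.1417 = 0.0822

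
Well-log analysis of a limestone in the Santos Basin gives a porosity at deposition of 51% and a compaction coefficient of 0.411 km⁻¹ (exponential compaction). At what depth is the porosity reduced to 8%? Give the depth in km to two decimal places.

Invert Athy's law: d = ln(φ₀/φ) / β
d = ln(0.51/0.08) / 0.411 = ln(6.375) / 0.411 = 1.8524 / 0.411 = 4.507 km

4.51 km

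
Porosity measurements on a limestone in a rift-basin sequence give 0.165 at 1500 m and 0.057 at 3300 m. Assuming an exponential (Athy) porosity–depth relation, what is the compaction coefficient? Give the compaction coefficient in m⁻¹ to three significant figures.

0.000590 m⁻¹

Working in km (1 km = 1000 m; β in km⁻¹ = β in m⁻¹ × 1000):
Athy: phi(d) = phi₀ e^(−βd) ⇒ phi₁/phi₂ = e^{β(d₂−d₁)} ⇒ β = ln(phi₁/phi₂)/(d₂−d₁)
β = ln(0.165/0.057) / (3.3 − 1.5) = ln(2.895) / 1.8 = 1.0629 / 1.8 = 0.5905 km⁻¹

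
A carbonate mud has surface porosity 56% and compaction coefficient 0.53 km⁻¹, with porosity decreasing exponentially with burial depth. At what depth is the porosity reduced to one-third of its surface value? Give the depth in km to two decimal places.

phi/phi₀ = 1/3 ⇒ exp(−k·d) = 1/3 ⇒ d = ln(3) / k
d = 1.0986 / 0.53 = 2.073 km

2.07 km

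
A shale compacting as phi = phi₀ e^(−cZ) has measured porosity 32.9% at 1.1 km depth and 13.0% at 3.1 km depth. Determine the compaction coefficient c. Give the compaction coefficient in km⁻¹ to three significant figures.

0.464 km⁻¹

Athy: phi(Z) = phi₀ e^(−cZ) ⇒ phi₁/phi₂ = e^{c(Z₂−Z₁)} ⇒ c = ln(phi₁/phi₂)/(Z₂−Z₁)
c = ln(0.329/0.13) / (3.1 − 1.1) = ln(2.531) / 2 = 0.9285 / 2 = 0.4643 km⁻¹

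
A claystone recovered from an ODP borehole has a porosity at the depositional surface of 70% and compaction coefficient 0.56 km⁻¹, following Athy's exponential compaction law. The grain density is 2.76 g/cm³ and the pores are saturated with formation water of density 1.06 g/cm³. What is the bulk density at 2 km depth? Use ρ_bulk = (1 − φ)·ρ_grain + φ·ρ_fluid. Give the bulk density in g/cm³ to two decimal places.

2.37 g/cm³

Porosity at depth: n = 0.7·exp(−0.56×2) = 0.7×0.3263 = 0.2284
Bulk density: ρ_b = (1−n)ρ_g + n·ρ_f = 0.7716×2.76 + 0.2284×1.06
       = 2.130 + 0.242 = 2.372 g/cm³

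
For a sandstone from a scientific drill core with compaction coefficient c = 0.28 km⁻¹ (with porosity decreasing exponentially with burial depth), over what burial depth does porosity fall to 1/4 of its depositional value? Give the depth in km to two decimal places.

φ/φ₀ = 1/4 ⇒ exp(−c·Z) = 1/4 ⇒ Z = ln(4) / c
Z = 1.3863 / 0.28 = 4.951 km

4.95 km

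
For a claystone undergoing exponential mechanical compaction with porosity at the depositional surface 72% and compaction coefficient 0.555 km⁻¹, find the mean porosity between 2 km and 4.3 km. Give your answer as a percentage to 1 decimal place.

⟨phi⟩ = (1/(d₂−d₁)) ∫ phi₀ e^(−kd) dd = phi₀·(e^(−k·d₁) − e^(−k·d₂)) / (k·(d₂−d₁))
e^(−0.555×2) = 0.3296; e^(−0.555×4.3) = 0.0920
⟨phi⟩ = 0.72 × (0.3296 − 0.0920) / (0.555 × 2.3) = 0.72 × 0.1861 = 0.1340

13.4%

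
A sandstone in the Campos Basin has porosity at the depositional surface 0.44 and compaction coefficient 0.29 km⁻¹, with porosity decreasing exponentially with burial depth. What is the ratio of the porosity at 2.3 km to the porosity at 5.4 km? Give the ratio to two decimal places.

phi(Z₁)/phi(Z₂) = e^(−k·Z₁)/e^(−k·Z₂) = e^{k(Z₂−Z₁)}
= exp(0.29 × 3.1) = exp(0.899) = 2.4571

2.46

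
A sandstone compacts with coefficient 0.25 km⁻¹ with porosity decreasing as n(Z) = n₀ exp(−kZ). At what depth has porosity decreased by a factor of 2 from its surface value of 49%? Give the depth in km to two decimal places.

2.77 km

n/n₀ = 1/2 ⇒ exp(−k·Z) = 1/2 ⇒ Z = ln(2) / k
Z = 0.6931 / 0.25 = 2.773 km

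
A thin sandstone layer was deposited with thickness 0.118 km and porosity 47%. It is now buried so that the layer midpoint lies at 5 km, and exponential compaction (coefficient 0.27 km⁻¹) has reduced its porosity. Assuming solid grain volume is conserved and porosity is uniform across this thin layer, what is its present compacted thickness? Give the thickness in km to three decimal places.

0.071 km

Porosity at 5 km: phi = 0.47·exp(−0.27×5) = 0.1218
Solid-volume conservation: h(1−phi) = h₀(1−phi₀) ⇒ h = h₀·(1−phi₀)/(1−phi)
h = 0.118 × (1 − 0.47)/(1 − 0.1218) = 0.118 × 0.6035 = 0.0712 km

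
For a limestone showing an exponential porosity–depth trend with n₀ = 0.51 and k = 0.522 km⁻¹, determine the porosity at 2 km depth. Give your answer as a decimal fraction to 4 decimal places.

n = n₀·exp(−k·d) = 0.51 × exp(−0.522 × 2) = 0.51 × exp(−1.044)
  = 0.51 × 0.3520 = 0.1795

0.1795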